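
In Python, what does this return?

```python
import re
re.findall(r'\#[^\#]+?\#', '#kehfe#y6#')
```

['#kehfe#']

Since nothing is captured, `findall` lists the 1 matched substring directly.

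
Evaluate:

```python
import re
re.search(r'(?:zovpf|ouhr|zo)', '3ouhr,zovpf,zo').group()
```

'ouhr'

Unlike `match`, `search` isn't anchored — it looks for the pattern anywhere in the string.
The match spans [1:5] → 'ouhr'.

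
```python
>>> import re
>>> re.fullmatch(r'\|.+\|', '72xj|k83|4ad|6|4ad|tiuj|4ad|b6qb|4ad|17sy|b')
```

None

`re.fullmatch` requires the pattern to consume the entire string.
Here the string isn't matched end-to-end, so the call returns None.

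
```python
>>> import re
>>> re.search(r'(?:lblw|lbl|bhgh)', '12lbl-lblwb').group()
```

Unlike `match`, `search` isn't anchored — it looks for the pattern anywhere in the string.
The match spans [2:5] → 'lbl'.

'lbl'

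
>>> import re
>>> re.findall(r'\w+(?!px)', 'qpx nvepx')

['qpx', 'nvepx']

`(?!…)`/`(?<!…)` only lets a position through if the neighbouring text does NOT match; no characters are consumed.
With no groups in the pattern, `findall` gives back each whole match — 2 here.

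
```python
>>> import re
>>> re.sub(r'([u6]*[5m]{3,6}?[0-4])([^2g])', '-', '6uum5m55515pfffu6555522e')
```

'-pfffu6555522e'

This matches zero or more of one of [u6], then 3 to 6 of one of [5m] (lazy), then a character in [0-4] (captured); then any character except [2g] (captured).
`sub` substitutes '-' at each match site.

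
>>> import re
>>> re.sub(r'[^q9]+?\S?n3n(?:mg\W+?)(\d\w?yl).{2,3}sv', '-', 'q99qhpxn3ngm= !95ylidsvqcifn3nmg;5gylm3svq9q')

Pattern: one or more of any character except [q9] (lazy), then optionally a non-whitespace character, then the literal 'n3n'; then the literal 'mg', then one or more of a non-word character (lazy) (non-capturing group); then a digit, then optionally a word character, then the literal 'yl' (captured); then 2 to 3 of any character, then the literal 'sv'.
Matches: at [24:41] → 'cifn3nmg;5gylm3sv'.
Each match is replaced by '-'.

'q99qhpxn3ngm= !95ylidsvq-q9q'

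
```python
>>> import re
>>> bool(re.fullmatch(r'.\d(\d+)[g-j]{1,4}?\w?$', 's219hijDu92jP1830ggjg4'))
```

False

The pattern matches any character, then a digit; then one or more of a digit (captured); then 1 to 4 of a character in [g-j] (lazy), then optionally a word character; then anchored at the end.
`re.fullmatch` requires the pattern to consume the entire string.
Here there's no way to consume every character, so the call returns None, and `bool(None)` is False.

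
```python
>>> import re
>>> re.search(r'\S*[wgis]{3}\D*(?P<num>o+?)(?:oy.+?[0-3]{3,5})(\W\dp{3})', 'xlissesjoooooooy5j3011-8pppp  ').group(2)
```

'-8ppp'

This matches zero or more of a non-whitespace character; then exactly 3 of one of [wgis], then zero or more of a non-digit; then one or more of a literal 'o' (lazy) (captured as 'num'); then the literal 'oy', then one or more of any character (lazy), then 3 to 5 of a character in [0-3] (non-capturing group); then a non-word character, then a digit, then exactly 3 of a literal 'p' (captured).
`search` walks the string left to right and returns the first match it finds.
The match spans [0:27] → 'xlissesjoooooooy5j3011-8ppp'.
Captured: group 1 = 'o', group 2 = '-8ppp'.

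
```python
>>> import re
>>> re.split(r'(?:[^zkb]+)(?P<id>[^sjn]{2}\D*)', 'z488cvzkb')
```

['z', 'zkb', '']

The pattern matches one or more of any character except [zkb] (non-capturing group); then exactly 2 of any character except [sjn], then zero or more of a non-digit (captured as 'id').
`re.split` interleaves the captured-group text with the surrounding fragments.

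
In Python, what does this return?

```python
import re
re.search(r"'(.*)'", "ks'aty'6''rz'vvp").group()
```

The match spans [2:13] → "'aty'6''rz'".

"'aty'6''rz'"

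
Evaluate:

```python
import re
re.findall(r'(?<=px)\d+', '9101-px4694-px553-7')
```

['4694', '553']

Because the assertion is zero-width, the text it checks is not consumed and won't appear in the result.
With no groups in the pattern, `findall` gives back each whole match — 2 here.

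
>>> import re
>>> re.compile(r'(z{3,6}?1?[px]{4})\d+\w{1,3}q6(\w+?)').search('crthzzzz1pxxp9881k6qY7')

None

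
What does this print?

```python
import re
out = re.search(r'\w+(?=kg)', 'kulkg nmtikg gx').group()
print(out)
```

kul

Because the assertion is zero-width, the text it checks is not consumed and won't appear in the result.
The match spans [0:3] → 'kul'.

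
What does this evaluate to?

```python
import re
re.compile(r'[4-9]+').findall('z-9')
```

['9']

This matches one or more of a character in [4-9].
With no groups in the pattern, `findall` gives back each whole match — 1 here.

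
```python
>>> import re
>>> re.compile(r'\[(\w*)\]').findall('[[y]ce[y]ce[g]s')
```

One capturing group, so `findall` returns just the captured substring from each match — 3 in all.

['y', 'y', 'g']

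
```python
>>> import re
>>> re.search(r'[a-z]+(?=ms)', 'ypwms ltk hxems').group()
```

'ypw'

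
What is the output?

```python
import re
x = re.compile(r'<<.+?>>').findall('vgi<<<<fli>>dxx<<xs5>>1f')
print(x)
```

['<<<<fli>>', '<<xs5>>']

Lazy quantifiers expand one character at a time until the remainder of the pattern can match.
No capturing groups, so `findall` returns the 2 full match strings.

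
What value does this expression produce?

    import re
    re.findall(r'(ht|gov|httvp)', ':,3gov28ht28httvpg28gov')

The regex engine tests alternatives in the order written; an earlier branch that matches wins even if a later one would match more.
Matches: at [3:6] match 'gov', group 1 = 'gov'; at [8:10] match 'ht', group 1 = 'ht'; at [12:14] match 'ht', group 1 = 'ht'; at [20:23] match 'gov', group 1 = 'gov'.
Because there's exactly one group, `findall` drops the full match and keeps group 1 from each hit.

['gov', 'ht', 'ht', 'gov']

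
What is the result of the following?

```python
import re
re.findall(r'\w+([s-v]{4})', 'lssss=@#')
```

With a single group, `findall` returns only what that group captured — 1 item.

['ssss']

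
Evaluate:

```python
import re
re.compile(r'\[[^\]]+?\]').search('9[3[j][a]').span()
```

(1, 6)

Unlike `match`, `search` isn't anchored — it looks for the pattern anywhere in the string.
The match spans [1:6] → '[3[j]'.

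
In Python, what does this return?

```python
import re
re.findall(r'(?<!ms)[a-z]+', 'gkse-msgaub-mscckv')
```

['gkse', 'msgaub', 'mscckv']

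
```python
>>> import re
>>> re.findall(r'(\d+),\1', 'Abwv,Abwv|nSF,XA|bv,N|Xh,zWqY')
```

`\1` has to match the exact text group 1 already captured.
Because there's exactly one group, `findall` drops the full match and keeps group 1 from each hit.
Nothing in the string satisfies the pattern, so the list is empty.

[]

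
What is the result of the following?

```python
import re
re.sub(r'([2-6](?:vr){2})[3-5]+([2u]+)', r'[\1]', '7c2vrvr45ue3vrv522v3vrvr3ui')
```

'7c[2vrvr]e3vrv522v[3vrvr]i'

Each match is replaced using the text its own group 1 captured.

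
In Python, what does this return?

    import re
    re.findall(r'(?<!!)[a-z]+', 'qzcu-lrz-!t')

['qzcu', 'lrz']

A negative assertion filters positions out without eating any characters.
Matches: at [0:4] → 'qzcu'; at [5:8] → 'lrz'.
With no groups in the pattern, `findall` gives back each whole match — 2 here.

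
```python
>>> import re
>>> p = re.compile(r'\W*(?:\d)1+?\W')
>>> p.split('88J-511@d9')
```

Pattern: zero or more of a non-word character; then a digit (non-capturing group); then one or more of the literal '1' (lazy), then a non-word character.
`split` removes every match and returns the 2 fragments in between.

['88J', 'd9']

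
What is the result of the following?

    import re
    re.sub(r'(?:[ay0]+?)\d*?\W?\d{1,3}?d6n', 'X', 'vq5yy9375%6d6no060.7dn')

This matches one or more of one of [ay0] (lazy) (non-capturing group); then zero or more of a digit (lazy), then optionally a non-word character; then 1 to 3 of a digit (lazy), then the literal 'd6n'.
Every occurrence is swapped for 'X'.

'vq5Xo060.7dn'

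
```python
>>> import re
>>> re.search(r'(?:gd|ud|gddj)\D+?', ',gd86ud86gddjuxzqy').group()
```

'gdd'

Alternation isn't longest-match — the leftmost alternative that fits at this position is chosen.
Unlike `match`, `search` isn't anchored — it looks for the pattern anywhere in the string.
The match spans [9:12] → 'gdd'.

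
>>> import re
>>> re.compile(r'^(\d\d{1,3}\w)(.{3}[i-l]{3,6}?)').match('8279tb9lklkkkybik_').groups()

('8279t', 'b9lklk')

The match spans [0:11] → '8279tb9lklk'.
Captured: group 1 = '8279t', group 2 = 'b9lklk'.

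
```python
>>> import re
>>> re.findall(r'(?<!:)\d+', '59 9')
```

['59', '9']

Because the assertion is negative and zero-width, positions next to the forbidden text are skipped.
Walking the string: at [0:2] → '59'; at [3:4] → '9'.
Since nothing is captured, `findall` lists the 2 matched substrings directly.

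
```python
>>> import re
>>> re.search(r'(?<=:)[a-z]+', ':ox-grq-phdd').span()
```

Because the assertion is zero-width, the text it checks is not consumed and won't appear in the result.
`re.search` scans for the first position where the pattern succeeds.
The match spans [1:3] → 'ox'.

(1, 3)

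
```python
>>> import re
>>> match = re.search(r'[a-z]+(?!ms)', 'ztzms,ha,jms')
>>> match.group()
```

'ztzms'

`(?!…)`/`(?<!…)` only lets a position through if the neighbouring text does NOT match; no characters are consumed.
The match spans [0:5] → 'ztzms'.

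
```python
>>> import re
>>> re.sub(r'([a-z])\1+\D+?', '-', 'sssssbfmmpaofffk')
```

The backreference `\1` re-matches whatever the first group consumed, character for character.
`sub` substitutes '-' at each match site.

'-f-ao-'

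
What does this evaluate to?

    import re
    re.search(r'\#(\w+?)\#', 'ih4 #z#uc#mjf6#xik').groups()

`re.search` scans for the first position where the pattern succeeds.
The match spans [4:7] → '#z#'.
Captured: group 1 = 'z'.

('z',)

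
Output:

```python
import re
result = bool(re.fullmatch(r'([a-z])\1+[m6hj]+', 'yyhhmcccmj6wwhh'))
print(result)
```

`\1` has to match the exact text group 1 already captured.
`re.fullmatch` requires the pattern to consume the entire string.
Here the pattern can't cover the whole string, so the call returns None, and `bool(None)` is False.

False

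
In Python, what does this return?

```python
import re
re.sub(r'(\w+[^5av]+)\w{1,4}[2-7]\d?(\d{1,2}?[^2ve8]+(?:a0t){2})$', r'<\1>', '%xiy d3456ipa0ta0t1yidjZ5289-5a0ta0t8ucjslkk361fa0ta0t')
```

This matches one or more of a word character, then one or more of any character except [5av] (captured); then 1 to 4 of a word character, then a character in [2-7], then optionally a digit; then 1 to 2 of a digit (lazy), then one or more of any character except [2ve8], then the literal 'a0t' repeated 2 times (captured); then anchored at the end.
Matches: at [29:54] → '5a0ta0t8ucjslkk361fa0ta0t'.
`\1` in the replacement pulls in group 1's text for each match.

'%xiy d3456ipa0ta0t1yidjZ5289-<5a0ta0t8ucjslkk>'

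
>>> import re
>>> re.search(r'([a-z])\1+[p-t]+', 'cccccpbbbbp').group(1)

`\1` is not a pattern — it's the concrete string captured by group 1, re-applied verbatim.
`re.search` scans for the first position where the pattern succeeds.
The match spans [0:6] → 'cccccp'.
Captured: group 1 = 'c'.

'c'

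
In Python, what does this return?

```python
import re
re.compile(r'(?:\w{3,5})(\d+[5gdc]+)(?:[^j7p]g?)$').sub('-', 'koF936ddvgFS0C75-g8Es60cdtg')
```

'koF936ddvgFS0C75--'

Pattern: 3 to 5 of a word character (non-capturing group); then one or more of a digit, then one or more of one of [5gdc] (captured); then any character except [j7p], then optionally a literal 'g' (non-capturing group); then anchored at the end.
Matches: at [17:27] → 'g8Es60cdtg'.
Each match is replaced by '-'.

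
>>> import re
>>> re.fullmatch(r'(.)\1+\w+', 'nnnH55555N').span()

(0, 10)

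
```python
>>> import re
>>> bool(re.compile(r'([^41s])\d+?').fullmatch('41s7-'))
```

This matches any character except [41s] (captured); then one or more of a digit (lazy).
`re.fullmatch` is like wrapping the pattern in `^…$` (in single-line mode).
Here the string isn't matched end-to-end, so the call returns None, and `bool(None)` is False.

False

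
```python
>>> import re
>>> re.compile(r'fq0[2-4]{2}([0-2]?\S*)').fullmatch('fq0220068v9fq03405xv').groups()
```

The pattern matches the literal 'fq0', then exactly 2 of a character in [2-4]; then optionally a character in [0-2], then zero or more of a non-whitespace character (captured).
`fullmatch` succeeds only if the pattern covers the string from start to end.
The match spans [0:20] → 'fq0220068v9fq03405xv'.
Captured: group 1 = '0068v9fq03405xv'.

('0068v9fq03405xv',)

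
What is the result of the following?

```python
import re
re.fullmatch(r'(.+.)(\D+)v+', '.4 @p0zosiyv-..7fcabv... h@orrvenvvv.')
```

None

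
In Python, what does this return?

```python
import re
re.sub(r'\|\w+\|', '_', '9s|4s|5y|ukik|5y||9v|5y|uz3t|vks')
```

Each match is replaced by '_'.

'9s_5y_5y|_5y_vks'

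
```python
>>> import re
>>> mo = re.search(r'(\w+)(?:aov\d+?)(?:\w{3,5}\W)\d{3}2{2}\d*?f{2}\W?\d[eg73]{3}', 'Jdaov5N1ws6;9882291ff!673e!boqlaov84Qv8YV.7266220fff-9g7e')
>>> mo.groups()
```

('Jd',)

The match spans [0:26] → 'Jdaov5N1ws6;9882291ff!673e'.
Captured: group 1 = 'Jd'.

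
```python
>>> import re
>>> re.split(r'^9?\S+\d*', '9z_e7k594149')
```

['', '']

This matches anchored at the start of the string; then optionally the literal '9', then one or more of a non-whitespace character; then zero or more of a digit.
Splitting on the pattern gives 2 pieces.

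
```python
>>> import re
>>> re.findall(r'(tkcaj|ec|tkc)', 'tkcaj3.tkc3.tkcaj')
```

['tkcaj', 'tkc', 'tkcaj']

Branches in `(...|...)` are attempted left-to-right; the first branch that allows the whole pattern to succeed is taken.
Walking the string: at [0:5] match 'tkcaj', group 1 = 'tkcaj'; at [7:10] match 'tkc', group 1 = 'tkc'; at [12:17] match 'tkcaj', group 1 = 'tkcaj'.
Because there's exactly one group, `findall` drops the full match and keeps group 1 from each hit.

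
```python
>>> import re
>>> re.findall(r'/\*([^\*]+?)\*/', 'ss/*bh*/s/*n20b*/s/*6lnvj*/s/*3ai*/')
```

['bh', 'n20b', '6lnvj', '3ai']

Walking the string: at [2:8] match '/*bh*/', group 1 = 'bh'; at [9:17] match '/*n20b*/', group 1 = 'n20b'; at [18:27] match '/*6lnvj*/', group 1 = '6lnvj'; at [28:35] match '/*3ai*/', group 1 = '3ai'.
With a single group, `findall` returns only what that group captured — 4 items.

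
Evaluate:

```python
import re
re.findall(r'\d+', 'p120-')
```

['120']

With no groups in the pattern, `findall` gives back each whole match — 1 here.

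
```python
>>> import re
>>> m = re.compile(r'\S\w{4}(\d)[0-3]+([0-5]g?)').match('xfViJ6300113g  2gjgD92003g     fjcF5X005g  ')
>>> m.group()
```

`re.match` only tries the pattern at the start of the string.
The match spans [0:13] → 'xfViJ6300113g'.

'xfViJ6300113g'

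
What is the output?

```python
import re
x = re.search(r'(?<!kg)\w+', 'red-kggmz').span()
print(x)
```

The negative lookaround is zero-width — it rules out positions where the adjacent text would match, without consuming anything.
The match spans [0:3] → 'red'.

(0, 3)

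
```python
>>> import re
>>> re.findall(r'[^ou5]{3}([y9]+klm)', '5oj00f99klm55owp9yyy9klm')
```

With a single group, `findall` returns only what that group captured — 2 items.

['99klm', 'yyy9klm']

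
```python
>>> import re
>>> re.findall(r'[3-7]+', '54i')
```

['54']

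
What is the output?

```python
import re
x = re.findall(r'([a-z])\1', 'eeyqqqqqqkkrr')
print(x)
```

`\1` has to match the exact text group 1 already captured.
Because there's exactly one group, `findall` drops the full match and keeps group 1 from each hit.

['e', 'q', 'q', 'q', 'k', 'r']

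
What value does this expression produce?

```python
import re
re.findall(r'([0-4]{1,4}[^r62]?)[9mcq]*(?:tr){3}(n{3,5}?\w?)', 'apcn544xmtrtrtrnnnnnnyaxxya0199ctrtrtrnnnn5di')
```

Pattern: 1 to 4 of a character in [0-4], then optionally any character except [r62] (captured); then zero or more of one of [9mcq], then the literal 'tr' repeated 3 times; then 3 to 5 of a literal 'n' (lazy), then optionally a word character (captured).
Walking the string: at [5:19] match '44xmtrtrtrnnnn', groups = ('44x', 'nnnn'); at [27:42] match '0199ctrtrtrnnnn', groups = ('019', 'nnnn').
2 groups means each result is a tuple of 2 captured strings — 2 here.

[('44x', 'nnnn'), ('019', 'nnnn')]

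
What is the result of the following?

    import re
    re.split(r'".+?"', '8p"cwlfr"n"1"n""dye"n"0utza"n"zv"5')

['8p', 'n', 'n', 'n', 'n', '5']

The `?` after the quantifier makes it lazy — it takes as little as possible before letting the rest of the pattern try.
Matches to split on: at [2:9] → '"cwlfr"'; at [10:13] → '"1"'; at [14:20] → '""dye"'; at [21:28] → '"0utza"'; at [29:33] → '"zv"'.
Splitting on the pattern gives 6 pieces.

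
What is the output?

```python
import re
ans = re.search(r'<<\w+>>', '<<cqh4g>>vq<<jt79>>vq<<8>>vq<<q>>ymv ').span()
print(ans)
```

(0, 9)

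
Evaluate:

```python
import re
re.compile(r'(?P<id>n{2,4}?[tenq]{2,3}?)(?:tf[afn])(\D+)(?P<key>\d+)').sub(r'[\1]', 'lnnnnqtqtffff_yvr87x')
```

'l[nnnnqtq]x'

This matches 2 to 4 of the literal 'n' (lazy), then 2 to 3 of one of [tenq] (lazy) (captured as 'id'); then the literal 'tf', then one of [afn] (non-capturing group); then one or more of a non-digit (captured); then one or more of a digit (captured as 'key').
Each match is replaced using the text its own group 1 captured.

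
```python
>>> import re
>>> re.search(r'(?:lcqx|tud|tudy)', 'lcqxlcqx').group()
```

The match spans [0:4] → 'lcqx'.

'lcqx'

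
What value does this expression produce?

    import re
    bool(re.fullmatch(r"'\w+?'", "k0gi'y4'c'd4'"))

False

For `fullmatch`, every character of the input must be accounted for by the pattern.
Here there's no way to consume every character, so the call returns None, and `bool(None)` is False.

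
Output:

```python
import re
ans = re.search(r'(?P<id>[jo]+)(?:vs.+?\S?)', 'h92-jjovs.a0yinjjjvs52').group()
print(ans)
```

jjovs.a

Lazy quantifiers expand one character at a time until the remainder of the pattern can match.
The match spans [4:11] → 'jjovs.a'.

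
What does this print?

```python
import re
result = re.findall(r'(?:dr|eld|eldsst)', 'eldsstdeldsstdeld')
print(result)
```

['eld', 'eld', 'eld']

The regex engine tests alternatives in the order written; an earlier branch that matches wins even if a later one would match more.
With no groups in the pattern, `findall` gives back each whole match — 3 here.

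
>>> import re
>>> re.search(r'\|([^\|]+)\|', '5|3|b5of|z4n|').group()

`search` walks the string left to right and returns the first match it finds.
The match spans [1:4] → '|3|'.
Captured: group 1 = '3'.

'|3|'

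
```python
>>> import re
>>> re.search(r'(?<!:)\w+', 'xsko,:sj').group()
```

'xsko'

A negative assertion filters positions out without eating any characters.
`search` walks the string left to right and returns the first match it finds.
The match spans [0:4] → 'xsko'.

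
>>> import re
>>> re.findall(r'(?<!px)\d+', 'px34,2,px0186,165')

['4', '2', '186', '165']

The negative lookahead/lookbehind blocks any match where the forbidden context is present.
Since nothing is captured, `findall` lists the 4 matched substrings directly.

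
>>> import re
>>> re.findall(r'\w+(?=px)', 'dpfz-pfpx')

['pf']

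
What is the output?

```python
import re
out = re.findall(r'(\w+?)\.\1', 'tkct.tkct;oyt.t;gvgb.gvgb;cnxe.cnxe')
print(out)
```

['tkct', 't', 'gvgb', 'cnxe']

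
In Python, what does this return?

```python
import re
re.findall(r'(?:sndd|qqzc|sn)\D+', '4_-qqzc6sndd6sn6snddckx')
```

Walking the string: at [8:12] → 'sndd'; at [16:23] → 'snddckx'.
No capturing groups, so `findall` returns the 2 full match strings.

['sndd', 'snddckx']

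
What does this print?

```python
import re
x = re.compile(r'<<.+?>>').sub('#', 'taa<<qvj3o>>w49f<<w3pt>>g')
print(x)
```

taa#w49f#g

`sub` substitutes '#' at each match site.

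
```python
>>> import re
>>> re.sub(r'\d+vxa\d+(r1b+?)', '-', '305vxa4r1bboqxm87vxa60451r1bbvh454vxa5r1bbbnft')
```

A non-greedy quantifier consumes as few characters as it can — just enough that the remainder of the pattern still matches from where it stops; whatever follows it matches normally.
`sub` substitutes '-' at each match site.

'-boqxm-bvh-bbnft'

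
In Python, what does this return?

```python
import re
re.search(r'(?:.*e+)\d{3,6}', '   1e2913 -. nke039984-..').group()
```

The match spans [0:22] → '   1e2913 -. nke039984'.

'   1e2913 -. nke039984'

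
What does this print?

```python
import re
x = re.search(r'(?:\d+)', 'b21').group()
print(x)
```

The pattern matches one or more of a digit (non-capturing group).
`search` walks the string left to right and returns the first match it finds.
The match spans [1:3] → '21'.

21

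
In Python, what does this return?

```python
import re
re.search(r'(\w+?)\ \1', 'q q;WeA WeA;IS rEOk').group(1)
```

'q'

A backreference is literal: `\1` must see the identical characters the first group matched.
`search` walks the string left to right and returns the first match it finds.
The match spans [0:3] → 'q q'.
Captured: group 1 = 'q'.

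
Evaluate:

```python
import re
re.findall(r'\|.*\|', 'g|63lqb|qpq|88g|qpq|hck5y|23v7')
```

['|63lqb|qpq|88g|qpq|hck5y|']

`findall` yields the raw match text (1 of them) because the pattern has no groups.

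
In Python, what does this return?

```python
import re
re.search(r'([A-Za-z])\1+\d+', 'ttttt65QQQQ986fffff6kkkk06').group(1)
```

't'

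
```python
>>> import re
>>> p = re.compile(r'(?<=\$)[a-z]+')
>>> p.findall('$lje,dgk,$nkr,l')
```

['lje', 'nkr']

The positive lookaround only admits positions where the adjacent text matches; those characters stay outside the span.
Walking the string: at [1:4] → 'lje'; at [10:13] → 'nkr'.
With no groups in the pattern, `findall` gives back each whole match — 2 here.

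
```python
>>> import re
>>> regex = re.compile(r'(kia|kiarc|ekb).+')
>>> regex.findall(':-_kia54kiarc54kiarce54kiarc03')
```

One capturing group, so `findall` returns just the captured substring from the one match — 1 in all.

['kia']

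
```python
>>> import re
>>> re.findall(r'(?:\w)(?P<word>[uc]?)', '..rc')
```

['c']

Pattern: a word character (non-capturing group); then optionally one of [uc] (captured as 'word').
Scanning left to right: at [2:4] match 'rc', group 1 = 'c'.
`findall` collects group 1 from the one match (1 total).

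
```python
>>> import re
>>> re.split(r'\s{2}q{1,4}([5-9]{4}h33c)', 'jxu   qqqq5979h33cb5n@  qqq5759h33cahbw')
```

['jxu ', '5979h33c', 'b5n@', '5759h33c', 'ahbw']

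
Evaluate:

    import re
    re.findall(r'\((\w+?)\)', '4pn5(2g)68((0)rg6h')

['2g', '0']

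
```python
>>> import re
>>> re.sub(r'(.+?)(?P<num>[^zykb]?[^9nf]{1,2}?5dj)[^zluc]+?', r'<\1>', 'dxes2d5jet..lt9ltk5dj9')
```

Pattern: one or more of any character (lazy) (captured); then optionally any character except [zykb], then 1 to 2 of any character except [9nf] (lazy), then the literal '5dj' (captured as 'num'); then one or more of any character except [zluc] (lazy).
A non-greedy quantifier consumes as few characters as it can — just enough that the remainder of the pattern still matches from where it stops; whatever follows it matches normally.
Matches: at [0:22] → 'dxes2d5jet..lt9ltk5dj9'.
`\1` in the replacement pulls in group 1's text for each match.

'<dxes2d5jet..lt9>'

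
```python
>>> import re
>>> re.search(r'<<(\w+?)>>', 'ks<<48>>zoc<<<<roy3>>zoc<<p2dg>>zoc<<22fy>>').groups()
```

('48',)

The match spans [2:8] → '<<48>>'.
Captured: group 1 = '48'.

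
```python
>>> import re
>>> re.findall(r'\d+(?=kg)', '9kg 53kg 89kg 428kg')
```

['9', '53', '89', '428']

The positive lookaround only admits positions where the adjacent text matches; those characters stay outside the span.
Matches: at [0:1] → '9'; at [4:6] → '53'; at [9:11] → '89'; at [14:17] → '428'.
No capturing groups, so `findall` returns the 4 full match strings.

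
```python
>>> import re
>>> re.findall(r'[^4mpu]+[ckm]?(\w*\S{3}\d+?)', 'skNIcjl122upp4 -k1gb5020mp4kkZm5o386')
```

['upp4', 'p4kkZm5o386']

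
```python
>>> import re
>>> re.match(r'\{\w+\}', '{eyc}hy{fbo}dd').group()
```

'{eyc}'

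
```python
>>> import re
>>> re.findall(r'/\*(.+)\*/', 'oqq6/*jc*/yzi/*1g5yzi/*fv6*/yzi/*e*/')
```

Matches: at [4:36] match '/*jc*/yzi/*1g5yzi/*fv6*/yzi/*e*/', group 1 = 'jc*/yzi/*1g5yzi/*fv6*/yzi/*e'.
One capturing group, so `findall` returns just the captured substring from the one match — 1 in all.

['jc*/yzi/*1g5yzi/*fv6*/yzi/*e']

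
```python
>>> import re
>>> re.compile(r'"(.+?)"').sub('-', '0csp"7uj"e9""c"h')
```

A non-greedy quantifier consumes as few characters as it can — just enough that the remainder of the pattern still matches from where it stops; whatever follows it matches normally.
Each match is replaced by '-'.

'0csp-e9-h'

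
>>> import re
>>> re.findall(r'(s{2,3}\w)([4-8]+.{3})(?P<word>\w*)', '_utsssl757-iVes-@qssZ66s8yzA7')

Pattern: 2 to 3 of a literal 's', then a word character (captured); then one or more of a character in [4-8], then exactly 3 of any character (captured); then zero or more of a word character (captured as 'word').
Matches: at [3:15] match 'sssl757-iVes', groups = ('sssl', '757-iV', 'es'); at [18:29] match 'ssZ66s8yzA7', groups = ('ssZ', '66s8y', 'zA7').
With 3 capturing groups, `findall` returns a 3-tuple per match.

[('sssl', '757-iV', 'es'), ('ssZ', '66s8y', 'zA7')]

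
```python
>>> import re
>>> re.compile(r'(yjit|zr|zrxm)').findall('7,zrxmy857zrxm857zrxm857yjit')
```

['zr', 'zr', 'zr', 'yjit']

The regex engine tests alternatives in the order written; an earlier branch that matches wins even if a later one would match more.
`findall` collects group 1 from each match (4 total).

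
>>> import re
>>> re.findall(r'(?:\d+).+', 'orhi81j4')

['81j4']

With no groups in the pattern, `findall` gives back each whole match — 1 here.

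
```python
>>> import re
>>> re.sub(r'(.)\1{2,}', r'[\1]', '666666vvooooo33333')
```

The backreference `\1` re-matches whatever the first group consumed, character for character.
Each match is replaced using the text its own group 1 captured.

'[6]vv[o][3]'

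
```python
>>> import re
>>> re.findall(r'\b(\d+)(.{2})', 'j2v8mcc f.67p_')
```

Pattern: a word boundary (`\b`, zero-width); then one or more of a digit (captured); then exactly 2 of any character (captured).
Matches: at [10:14] match '67p_', groups = ('67', 'p_').
With 2 capturing groups, `findall` returns a 2-tuple per match.

[('67', 'p_')]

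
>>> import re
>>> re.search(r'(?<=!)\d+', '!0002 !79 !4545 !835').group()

The lookaround is zero-width — it requires the adjacent text to match without consuming it, so the asserted text isn't part of the match.
`re.search` tries every starting position until one works.
The match spans [1:5] → '0002'.

'0002'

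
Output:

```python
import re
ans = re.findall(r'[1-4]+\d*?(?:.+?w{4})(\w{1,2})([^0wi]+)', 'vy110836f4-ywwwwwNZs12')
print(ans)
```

[('wN', 'Zs12')]

Because the quantifier is non-greedy, it stops expanding at the earliest point where the rest of the pattern can succeed.
2 groups means the one result is a tuple of 2 captured strings — 1 here.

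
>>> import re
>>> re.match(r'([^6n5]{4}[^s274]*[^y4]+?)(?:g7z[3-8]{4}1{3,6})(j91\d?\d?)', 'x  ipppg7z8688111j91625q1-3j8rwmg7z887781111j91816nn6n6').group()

This matches exactly 4 of any character except [6n5], then zero or more of any character except [s274], then one or more of any character except [y4] (lazy) (captured); then the literal 'g7z', then exactly 4 of a character in [3-8], then 3 to 6 of a literal '1' (non-capturing group); then the literal 'j91', then optionally a digit, then optionally a digit (captured).
With `match`, the pattern is implicitly anchored at the beginning.
The match spans [0:22] → 'x  ipppg7z8688111j9162'.
Captured: group 1 = 'x  ippp', group 2 = 'j9162'.

'x  ipppg7z8688111j9162'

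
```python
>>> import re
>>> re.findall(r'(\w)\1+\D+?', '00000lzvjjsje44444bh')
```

['0', 'j', '4']

The backreference `\1` re-matches whatever the first group consumed, character for character.
`findall` collects group 1 from each match (3 total).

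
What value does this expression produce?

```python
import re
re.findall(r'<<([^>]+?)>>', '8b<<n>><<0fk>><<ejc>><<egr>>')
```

['n', '0fk', 'ejc', 'egr']

Matches: at [2:7] match '<<n>>', group 1 = 'n'; at [7:14] match '<<0fk>>', group 1 = '0fk'; at [14:21] match '<<ejc>>', group 1 = 'ejc'; at [21:28] match '<<egr>>', group 1 = 'egr'.
With a single group, `findall` returns only what that group captured — 4 items.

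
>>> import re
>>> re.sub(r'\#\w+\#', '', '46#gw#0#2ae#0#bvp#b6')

'4600b6'

`sub` substitutes '' at each match site.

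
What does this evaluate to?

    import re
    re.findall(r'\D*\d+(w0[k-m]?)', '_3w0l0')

Pattern: zero or more of a non-digit, then one or more of a digit; then the literal 'w0', then optionally a character in [k-m] (captured).
Matches: at [0:5] match '_3w0l', group 1 = 'w0l'.
`findall` collects group 1 from the one match (1 total).

['w0l']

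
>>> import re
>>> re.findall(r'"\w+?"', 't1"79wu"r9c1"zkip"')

['"79wu"', '"zkip"']

No capturing groups, so `findall` returns the 2 full match strings.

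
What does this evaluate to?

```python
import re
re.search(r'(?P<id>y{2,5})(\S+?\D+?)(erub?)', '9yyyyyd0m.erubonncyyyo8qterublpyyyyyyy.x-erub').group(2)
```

'd0m.'

The match spans [1:14] → 'yyyyyd0m.erub'.
Captured: group 1 = 'yyyyy', group 2 = 'd0m.', group 3 = 'erub'.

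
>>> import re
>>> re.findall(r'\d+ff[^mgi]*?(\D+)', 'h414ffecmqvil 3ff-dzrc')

The pattern matches one or more of a digit; then the literal 'ff', then zero or more of any character except [mgi] (lazy); then one or more of a non-digit (captured).
Scanning left to right: at [1:14] match '414ffecmqvil ', group 1 = 'ecmqvil '; at [14:22] match '3ff-dzrc', group 1 = '-dzrc'.
With a single group, `findall` returns only what that group captured — 2 items.

['ecmqvil ', '-dzrc']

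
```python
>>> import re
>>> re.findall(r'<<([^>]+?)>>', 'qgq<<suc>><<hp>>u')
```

Scanning left to right: at [3:10] match '<<suc>>', group 1 = 'suc'; at [10:16] match '<<hp>>', group 1 = 'hp'.
Because there's exactly one group, `findall` drops the full match and keeps group 1 from each hit.

['suc', 'hp']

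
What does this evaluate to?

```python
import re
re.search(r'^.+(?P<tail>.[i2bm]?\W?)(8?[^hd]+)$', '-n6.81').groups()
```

('8', '1')

The match spans [0:6] → '-n6.81'.
Captured: group 1 = '8', group 2 = '1'.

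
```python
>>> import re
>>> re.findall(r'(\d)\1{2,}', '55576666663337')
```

['5', '6', '3']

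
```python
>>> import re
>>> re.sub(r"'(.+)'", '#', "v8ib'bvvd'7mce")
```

'v8ib#7mce'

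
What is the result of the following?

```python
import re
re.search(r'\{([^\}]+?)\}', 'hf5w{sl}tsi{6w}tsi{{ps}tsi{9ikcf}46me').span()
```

(4, 8)

The match spans [4:8] → '{sl}'.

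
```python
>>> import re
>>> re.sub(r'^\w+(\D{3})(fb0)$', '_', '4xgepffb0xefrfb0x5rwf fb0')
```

'_'

Pattern: anchored at the start of the string; then one or more of a word character; then exactly 3 of a non-digit (captured); then the literal 'f', then the literal 'b0' (captured); then anchored at the end.
Matches: at [0:25] → '4xgepffb0xefrfb0x5rwf fb0'.
Every occurrence is swapped for '_'.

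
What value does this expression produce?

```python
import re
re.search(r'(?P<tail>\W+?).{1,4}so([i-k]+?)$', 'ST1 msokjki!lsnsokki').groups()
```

('!', 'kki')

The match spans [11:20] → '!lsnsokki'.
Captured: group 1 = '!', group 2 = 'kki'.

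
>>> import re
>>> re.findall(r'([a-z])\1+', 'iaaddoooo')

['a', 'd', 'o']

A backreference is literal: `\1` must see the identical characters the first group matched.
`findall` collects group 1 from each match (3 total).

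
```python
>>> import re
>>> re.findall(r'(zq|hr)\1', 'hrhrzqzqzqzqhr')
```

The backreference `\1` re-matches whatever the first group consumed, character for character.
Matches: at [0:4] match 'hrhr', group 1 = 'hr'; at [4:8] match 'zqzq', group 1 = 'zq'; at [8:12] match 'zqzq', group 1 = 'zq'.
Because there's exactly one group, `findall` drops the full match and keeps group 1 from each hit.

['hr', 'zq', 'zq']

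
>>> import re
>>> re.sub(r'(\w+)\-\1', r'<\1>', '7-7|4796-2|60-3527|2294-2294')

'<7>|4796-2|60-3527|<2294>'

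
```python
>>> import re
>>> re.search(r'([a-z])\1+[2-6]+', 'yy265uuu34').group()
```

'yy265'

A backreference is literal: `\1` must see the identical characters the first group matched.
`search` walks the string left to right and returns the first match it finds.
The match spans [0:5] → 'yy265'.
Captured: group 1 = 'y'.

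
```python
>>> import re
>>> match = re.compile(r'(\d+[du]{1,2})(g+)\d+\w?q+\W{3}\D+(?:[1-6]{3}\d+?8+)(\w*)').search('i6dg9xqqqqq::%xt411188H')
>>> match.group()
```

The match spans [1:23] → '6dg9xqqqqq::%xt411188H'.

'6dg9xqqqqq::%xt411188H'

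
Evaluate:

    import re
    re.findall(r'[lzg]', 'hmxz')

Pattern: one of [lzg].
Walking the string: at [3:4] → 'z'.
`findall` yields the raw match text (1 of them) because the pattern has no groups.

['z']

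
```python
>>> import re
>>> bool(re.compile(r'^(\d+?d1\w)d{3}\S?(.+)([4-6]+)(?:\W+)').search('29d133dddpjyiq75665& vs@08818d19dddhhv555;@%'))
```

Pattern: anchored at the start of the string; then one or more of a digit (lazy), then the literal 'd1', then a word character (captured); then exactly 3 of the literal 'd', then optionally a non-whitespace character; then one or more of any character (captured); then one or more of a character in [4-6] (captured); then one or more of a non-word character (non-capturing group).
`re.search` tries every starting position until one works.
Here the pattern never matches, so the call returns None, and `bool(None)` is False.

False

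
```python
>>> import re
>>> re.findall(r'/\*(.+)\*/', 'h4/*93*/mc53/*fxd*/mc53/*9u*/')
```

['93*/mc53/*fxd*/mc53/*9u']

`findall` collects group 1 from the one match (1 total).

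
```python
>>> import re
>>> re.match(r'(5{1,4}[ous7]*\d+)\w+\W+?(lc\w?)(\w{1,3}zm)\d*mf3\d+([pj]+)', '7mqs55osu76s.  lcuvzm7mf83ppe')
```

None

The pattern matches 1 to 4 of the literal '5', then zero or more of one of [ous7], then one or more of a digit (captured); then one or more of a word character, then one or more of a non-word character (lazy); then the literal 'lc', then optionally a word character (captured); then 1 to 3 of a word character, then the literal 'zm' (captured); then zero or more of a digit, then the literal 'mf3', then one or more of a digit; then one or more of one of [pj] (captured).
`re.match` won't scan ahead — the pattern has to work from the very first character.
Here the string doesn't start with a match, so the call returns None.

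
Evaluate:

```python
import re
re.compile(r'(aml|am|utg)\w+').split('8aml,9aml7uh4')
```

['8', 'am', ',9', 'aml', '']

Alternation isn't longest-match — the leftmost alternative that fits at this position is chosen.
Matches to split on: at [1:4] → 'aml'; at [6:13] → 'aml7uh4'.
Because the pattern has a capturing group, `split` also inserts each captured text between the pieces.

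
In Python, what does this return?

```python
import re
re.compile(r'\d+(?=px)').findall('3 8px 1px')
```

The lookaround is zero-width — it requires the adjacent text to match without consuming it, so the asserted text isn't part of the match.
With no groups in the pattern, `findall` gives back each whole match — 2 here.

['8', '1']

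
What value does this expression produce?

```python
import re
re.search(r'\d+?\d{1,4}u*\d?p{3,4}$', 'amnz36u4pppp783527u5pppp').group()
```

'783527u5pppp'

The match spans [12:24] → '783527u5pppp'.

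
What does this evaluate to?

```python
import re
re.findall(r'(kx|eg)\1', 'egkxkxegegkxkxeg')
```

['kx', 'eg', 'kx']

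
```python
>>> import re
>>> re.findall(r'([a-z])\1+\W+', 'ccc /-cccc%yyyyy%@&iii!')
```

['c', 'c', 'y', 'i']

After group 1 captures some text, `\1` only succeeds where that same text appears again.
Scanning left to right: at [0:6] match 'ccc /-', group 1 = 'c'; at [6:11] match 'cccc%', group 1 = 'c'; at [11:19] match 'yyyyy%@&', group 1 = 'y'; at [19:23] match 'iii!', group 1 = 'i'.
One capturing group, so `findall` returns just the captured substring from each match — 4 in all.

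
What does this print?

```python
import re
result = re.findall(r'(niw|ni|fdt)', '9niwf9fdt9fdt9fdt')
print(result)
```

The regex engine tests alternatives in the order written; an earlier branch that matches wins even if a later one would match more.
Matches: at [1:4] match 'niw', group 1 = 'niw'; at [6:9] match 'fdt', group 1 = 'fdt'; at [10:13] match 'fdt', group 1 = 'fdt'; at [14:17] match 'fdt', group 1 = 'fdt'.
One capturing group, so `findall` returns just the captured substring from each match — 4 in all.

['niw', 'fdt', 'fdt', 'fdt']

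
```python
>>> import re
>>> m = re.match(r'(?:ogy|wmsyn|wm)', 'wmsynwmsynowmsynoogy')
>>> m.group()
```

'wmsyn'

The regex engine tests alternatives in the order written; an earlier branch that matches wins even if a later one would match more.
`re.match` won't scan ahead — the pattern has to work from the very first character.
The match spans [0:5] → 'wmsyn'.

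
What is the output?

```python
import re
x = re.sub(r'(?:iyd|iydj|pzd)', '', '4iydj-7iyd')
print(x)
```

Alternation tries branches left to right and keeps the first one that lets the overall match succeed at that position.
Matches: at [1:4] → 'iyd'; at [7:10] → 'iyd'.
`sub` substitutes '' at each match site.

4j-7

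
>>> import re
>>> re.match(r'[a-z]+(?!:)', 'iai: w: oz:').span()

A negative assertion filters positions out without eating any characters.
`match` is anchored at position 0; if the pattern doesn't fit there, it returns None.
The match spans [0:2] → 'ia'.

(0, 2)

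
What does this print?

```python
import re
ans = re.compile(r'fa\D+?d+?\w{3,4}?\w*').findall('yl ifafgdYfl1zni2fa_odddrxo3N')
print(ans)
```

['fafgdYfl1zni2fa_odddrxo3N']

The pattern matches the literal 'fa', then one or more of a non-digit (lazy); then one or more of a literal 'd' (lazy), then 3 to 4 of a word character (lazy); then zero or more of a word character.
With no groups in the pattern, `findall` gives back each whole match — 1 here.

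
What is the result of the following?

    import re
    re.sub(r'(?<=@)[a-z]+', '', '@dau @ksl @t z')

'@ @ @ z'

Because the assertion is zero-width, the text it checks is not consumed and won't appear in the result.
Matches: at [1:4] → 'dau'; at [6:9] → 'ksl'; at [11:12] → 't'.
Every occurrence is swapped for ''.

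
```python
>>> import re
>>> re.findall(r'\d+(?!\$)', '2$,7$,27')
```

A negative assertion filters positions out without eating any characters.
Since nothing is captured, `findall` lists the 1 matched substring directly.

['27']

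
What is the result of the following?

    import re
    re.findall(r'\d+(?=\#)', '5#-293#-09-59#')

['5', '293', '59']

The `(?=…)`/`(?<=…)` assertion just peeks at neighbouring text; it doesn't advance the match position.
With no groups in the pattern, `findall` gives back each whole match — 3 here.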